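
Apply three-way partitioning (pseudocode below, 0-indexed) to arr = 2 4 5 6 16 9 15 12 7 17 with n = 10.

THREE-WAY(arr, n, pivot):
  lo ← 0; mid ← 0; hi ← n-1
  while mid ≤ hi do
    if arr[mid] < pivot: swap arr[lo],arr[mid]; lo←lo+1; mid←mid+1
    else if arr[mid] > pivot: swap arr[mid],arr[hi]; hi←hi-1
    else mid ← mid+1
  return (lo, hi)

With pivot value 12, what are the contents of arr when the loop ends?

pivot = 12; lo=0, mid=0, hi=9
arr[mid]=2<12: swap arr[0],arr[0]; lo=1,mid=1 → 2 4 5 6 16 9 15 12 7 17
arr[mid]=4<12: swap arr[1],arr[1]; lo=2,mid=2 → 2 4 5 6 16 9 15 12 7 17
arr[mid]=5<12: swap arr[2],arr[2]; lo=3,mid=3 → 2 4 5 6 16 9 15 12 7 17
arr[mid]=6<12: swap arr[3],arr[3]; lo=4,mid=4 → 2 4 5 6 16 9 15 12 7 17
arr[mid]=16>12: swap arr[4],arr[9]; hi=8 → 2 4 5 6 17 9 15 12 7 16
arr[mid]=17>12: swap arr[4],arr[8]; hi=7 → 2 4 5 6 7 9 15 12 17 16
arr[mid]=7<12: swap arr[4],arr[4]; lo=5,mid=5 → 2 4 5 6 7 9 15 12 17 16
arr[mid]=9<12: swap arr[5],arr[5]; lo=6,mid=6 → 2 4 5 6 7 9 15 12 17 16
arr[mid]=15>12: swap arr[6],arr[7]; hi=6 → 2 4 5 6 7 9 12 15 17 16
arr[mid]=12=12: mid=7
end: lo=6, hi=6; arr = 2 4 5 6 7 9 12 15 17 16

2 4 5 6 7 9 12 15 17 16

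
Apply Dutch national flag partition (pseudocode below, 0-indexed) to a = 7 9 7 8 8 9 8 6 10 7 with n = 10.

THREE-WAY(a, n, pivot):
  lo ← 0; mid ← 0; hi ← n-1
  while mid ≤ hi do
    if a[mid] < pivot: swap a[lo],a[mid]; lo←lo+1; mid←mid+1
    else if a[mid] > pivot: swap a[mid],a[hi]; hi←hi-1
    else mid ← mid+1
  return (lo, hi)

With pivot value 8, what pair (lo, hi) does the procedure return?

lo=0 mid=0 hi=9
7<8: swap(0,0), lo=1 mid=1 ⇒ 7 9 7 8 8 9 8 6 10 7
9>8: swap(1,9), hi=8 ⇒ 7 7 7 8 8 9 8 6 10 9
7<8: swap(1,1), lo=2 mid=2 ⇒ 7 7 7 8 8 9 8 6 10 9
7<8: swap(2,2), lo=3 mid=3 ⇒ 7 7 7 8 8 9 8 6 10 9
8=8: mid=4
8=8: mid=5
9>8: swap(5,8), hi=7 ⇒ 7 7 7 8 8 10 8 6 9 9
10>8: swap(5,7), hi=6 ⇒ 7 7 7 8 8 6 8 10 9 9
6<8: swap(3,5), lo=4 mid=6 ⇒ 7 7 7 6 8 8 8 10 9 9
8=8: mid=7
done. lo=4 hi=6; a=7 7 7 6 8 8 8 10 9 9

(4, 6)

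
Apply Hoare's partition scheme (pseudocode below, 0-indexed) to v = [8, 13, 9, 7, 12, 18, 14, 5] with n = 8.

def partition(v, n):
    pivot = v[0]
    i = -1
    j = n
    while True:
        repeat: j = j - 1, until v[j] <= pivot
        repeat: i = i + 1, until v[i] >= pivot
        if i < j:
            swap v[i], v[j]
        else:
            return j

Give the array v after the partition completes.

[5, 7, 9, 13, 12, 18, 14, 8]

pivot = v[0] = 8; i = -1, j = 8
j→7 (v[7]=5≤8), i→0 (v[0]=8≥8); i<j, swap → [5, 13, 9, 7, 12, 18, 14, 8]
j→3 (v[3]=7≤8), i→1 (v[1]=13≥8); i<j, swap → [5, 7, 9, 13, 12, 18, 14, 8]
j→1, i→2; i≥j, return j=1. v = [5, 7, 9, 13, 12, 18, 14, 8]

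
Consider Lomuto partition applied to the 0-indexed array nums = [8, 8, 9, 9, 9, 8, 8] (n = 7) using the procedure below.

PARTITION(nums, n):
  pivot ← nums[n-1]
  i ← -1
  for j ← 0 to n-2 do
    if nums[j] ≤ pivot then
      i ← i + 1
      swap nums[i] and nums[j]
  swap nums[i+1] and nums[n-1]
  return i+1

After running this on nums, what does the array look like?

pivot=8, i=-1
j=0: 8≤8, i=0, swap(0,0) ⇒ [8, 8, 9, 9, 9, 8, 8]
j=1: 8≤8, i=1, swap(1,1) ⇒ [8, 8, 9, 9, 9, 8, 8]
j=2: 9>8, skip
j=3: 9>8, skip
j=4: 9>8, skip
j=5: 8≤8, i=2, swap(2,5) ⇒ [8, 8, 8, 9, 9, 9, 8]
swap(3,6) ⇒ [8, 8, 8, 8, 9, 9, 9]; return 3

[8, 8, 8, 8, 9, 9, 9]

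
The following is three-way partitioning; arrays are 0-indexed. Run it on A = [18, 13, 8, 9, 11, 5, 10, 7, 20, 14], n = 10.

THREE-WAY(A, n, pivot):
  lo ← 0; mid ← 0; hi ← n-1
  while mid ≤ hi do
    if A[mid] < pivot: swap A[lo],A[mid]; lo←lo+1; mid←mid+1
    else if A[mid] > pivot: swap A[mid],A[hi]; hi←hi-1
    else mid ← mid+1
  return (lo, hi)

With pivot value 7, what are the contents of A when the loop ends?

[5, 7, 9, 11, 8, 10, 13, 20, 14, 18]

pivot = 7; lo=0, mid=0, hi=9
A[mid]=18>7: swap A[0],A[9]; hi=8 → [14, 13, 8, 9, 11, 5, 10, 7, 20, 18]
A[mid]=14>7: swap A[0],A[8]; hi=7 → [20, 13, 8, 9, 11, 5, 10, 7, 14, 18]
A[mid]=20>7: swap A[0],A[7]; hi=6 → [7, 13, 8, 9, 11, 5, 10, 20, 14, 18]
A[mid]=7=7: mid=1
A[mid]=13>7: swap A[1],A[6]; hi=5 → [7, 10, 8, 9, 11, 5, 13, 20, 14, 18]
A[mid]=10>7: swap A[1],A[5]; hi=4 → [7, 5, 8, 9, 11, 10, 13, 20, 14, 18]
A[mid]=5<7: swap A[0],A[1]; lo=1,mid=2 → [5, 7, 8, 9, 11, 10, 13, 20, 14, 18]
A[mid]=8>7: swap A[2],A[4]; hi=3 → [5, 7, 11, 9, 8, 10, 13, 20, 14, 18]
A[mid]=11>7: swap A[2],A[3]; hi=2 → [5, 7, 9, 11, 8, 10, 13, 20, 14, 18]
A[mid]=9>7: swap A[2],A[2]; hi=1 → [5, 7, 9, 11, 8, 10, 13, 20, 14, 18]
end: lo=1, hi=1; A = [5, 7, 9, 11, 8, 10, 13, 20, 14, 18]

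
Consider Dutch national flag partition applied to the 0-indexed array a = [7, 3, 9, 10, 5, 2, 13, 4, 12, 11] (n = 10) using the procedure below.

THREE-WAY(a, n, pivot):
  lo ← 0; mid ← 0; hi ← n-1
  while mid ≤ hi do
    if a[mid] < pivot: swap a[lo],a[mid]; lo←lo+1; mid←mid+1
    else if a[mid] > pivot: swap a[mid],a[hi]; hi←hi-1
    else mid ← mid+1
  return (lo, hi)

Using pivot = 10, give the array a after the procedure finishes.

pivot = 10; lo=0, mid=0, hi=9
a[mid]=7<10: swap a[0],a[0]; lo=1,mid=1 → [7, 3, 9, 10, 5, 2, 13, 4, 12, 11]
a[mid]=3<10: swap a[1],a[1]; lo=2,mid=2 → [7, 3, 9, 10, 5, 2, 13, 4, 12, 11]
a[mid]=9<10: swap a[2],a[2]; lo=3,mid=3 → [7, 3, 9, 10, 5, 2, 13, 4, 12, 11]
a[mid]=10=10: mid=4
a[mid]=5<10: swap a[3],a[4]; lo=4,mid=5 → [7, 3, 9, 5, 10, 2, 13, 4, 12, 11]
a[mid]=2<10: swap a[4],a[5]; lo=5,mid=6 → [7, 3, 9, 5, 2, 10, 13, 4, 12, 11]
a[mid]=13>10: swap a[6],a[9]; hi=8 → [7, 3, 9, 5, 2, 10, 11, 4, 12, 13]
a[mid]=11>10: swap a[6],a[8]; hi=7 → [7, 3, 9, 5, 2, 10, 12, 4, 11, 13]
a[mid]=12>10: swap a[6],a[7]; hi=6 → [7, 3, 9, 5, 2, 10, 4, 12, 11, 13]
a[mid]=4<10: swap a[5],a[6]; lo=6,mid=7 → [7, 3, 9, 5, 2, 4, 10, 12, 11, 13]
end: lo=6, hi=6; a = [7, 3, 9, 5, 2, 4, 10, 12, 11, 13]

[7, 3, 9, 5, 2, 4, 10, 12, 11, 13]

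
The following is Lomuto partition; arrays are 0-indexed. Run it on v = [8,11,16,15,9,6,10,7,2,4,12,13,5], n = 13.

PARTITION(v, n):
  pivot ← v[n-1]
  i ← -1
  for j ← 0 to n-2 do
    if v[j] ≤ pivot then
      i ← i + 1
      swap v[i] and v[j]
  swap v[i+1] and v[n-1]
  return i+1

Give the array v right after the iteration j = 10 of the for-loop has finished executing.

pivot = v[12] = 5; i = -1
j=0: v[0]=8 > 5 → no swap
j=1: v[1]=11 > 5 → no swap
j=2: v[2]=16 > 5 → no swap
j=3: v[3]=15 > 5 → no swap
j=4: v[4]=9 > 5 → no swap
j=5: v[5]=6 > 5 → no swap
j=6: v[6]=10 > 5 → no swap
j=7: v[7]=7 > 5 → no swap
j=8: v[8]=2 ≤ 5 → i=0, swap v[0],v[8] → [2,11,16,15,9,6,10,7,8,4,12,13,5]
j=9: v[9]=4 ≤ 5 → i=1, swap v[1],v[9] → [2,4,16,15,9,6,10,7,8,11,12,13,5]
j=10: v[10]=12 > 5 → no swap
(after j=10) v = [2,4,16,15,9,6,10,7,8,11,12,13,5]

[2,4,16,15,9,6,10,7,8,11,12,13,5]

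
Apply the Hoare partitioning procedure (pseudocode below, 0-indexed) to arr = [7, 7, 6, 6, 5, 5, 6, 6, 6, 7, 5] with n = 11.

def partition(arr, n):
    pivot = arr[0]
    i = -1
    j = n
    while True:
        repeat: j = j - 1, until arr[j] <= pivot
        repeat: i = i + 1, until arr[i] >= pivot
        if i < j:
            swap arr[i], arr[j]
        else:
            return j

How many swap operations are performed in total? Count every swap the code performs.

pivot=7
j stops at 10 (5), i stops at 0 (7); swap ⇒ [5, 7, 6, 6, 5, 5, 6, 6, 6, 7, 7]
j stops at 9 (7), i stops at 1 (7); swap ⇒ [5, 7, 6, 6, 5, 5, 6, 6, 6, 7, 7]
j stops at 8, i stops at 9; i≥j ⇒ return 8. arr=[5, 7, 6, 6, 5, 5, 6, 6, 6, 7, 7]

2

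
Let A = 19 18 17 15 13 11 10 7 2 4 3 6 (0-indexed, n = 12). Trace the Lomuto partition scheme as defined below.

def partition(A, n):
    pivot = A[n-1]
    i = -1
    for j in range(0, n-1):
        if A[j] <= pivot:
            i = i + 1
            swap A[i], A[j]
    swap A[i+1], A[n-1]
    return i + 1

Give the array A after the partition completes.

pivot=6, i=-1
j=0: 19>6, skip
j=1: 18>6, skip
j=2: 17>6, skip
j=3: 15>6, skip
j=4: 13>6, skip
j=5: 11>6, skip
j=6: 10>6, skip
j=7: 7>6, skip
j=8: 2≤6, i=0, swap(0,8) ⇒ 2 18 17 15 13 11 10 7 19 4 3 6
j=9: 4≤6, i=1, swap(1,9) ⇒ 2 4 17 15 13 11 10 7 19 18 3 6
j=10: 3≤6, i=2, swap(2,10) ⇒ 2 4 3 15 13 11 10 7 19 18 17 6
swap(3,11) ⇒ 2 4 3 6 13 11 10 7 19 18 17 15; return 3

2 4 3 6 13 11 10 7 19 18 17 15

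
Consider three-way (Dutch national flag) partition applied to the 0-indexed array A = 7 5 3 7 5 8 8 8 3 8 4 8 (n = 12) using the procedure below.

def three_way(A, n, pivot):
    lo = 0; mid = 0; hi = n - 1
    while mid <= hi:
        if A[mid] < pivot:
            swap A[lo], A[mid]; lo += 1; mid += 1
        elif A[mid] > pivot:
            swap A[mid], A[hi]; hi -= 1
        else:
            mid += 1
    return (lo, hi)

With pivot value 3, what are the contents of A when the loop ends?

lo=0 mid=0 hi=11
7>3: swap(0,11), hi=10 ⇒ 8 5 3 7 5 8 8 8 3 8 4 7
8>3: swap(0,10), hi=9 ⇒ 4 5 3 7 5 8 8 8 3 8 8 7
4>3: swap(0,9), hi=8 ⇒ 8 5 3 7 5 8 8 8 3 4 8 7
8>3: swap(0,8), hi=7 ⇒ 3 5 3 7 5 8 8 8 8 4 8 7
3=3: mid=1
5>3: swap(1,7), hi=6 ⇒ 3 8 3 7 5 8 8 5 8 4 8 7
8>3: swap(1,6), hi=5 ⇒ 3 8 3 7 5 8 8 5 8 4 8 7
8>3: swap(1,5), hi=4 ⇒ 3 8 3 7 5 8 8 5 8 4 8 7
8>3: swap(1,4), hi=3 ⇒ 3 5 3 7 8 8 8 5 8 4 8 7
5>3: swap(1,3), hi=2 ⇒ 3 7 3 5 8 8 8 5 8 4 8 7
7>3: swap(1,2), hi=1 ⇒ 3 3 7 5 8 8 8 5 8 4 8 7
3=3: mid=2
done. lo=0 hi=1; A=3 3 7 5 8 8 8 5 8 4 8 7

3 3 7 5 8 8 8 5 8 4 8 7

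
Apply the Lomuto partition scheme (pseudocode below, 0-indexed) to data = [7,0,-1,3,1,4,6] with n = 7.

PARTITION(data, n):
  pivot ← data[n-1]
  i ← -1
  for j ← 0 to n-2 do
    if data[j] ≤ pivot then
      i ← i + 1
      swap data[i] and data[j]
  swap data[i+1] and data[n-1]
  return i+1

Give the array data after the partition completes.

[0,-1,3,1,4,6,7]

pivot = data[6] = 6; i = -1
j=0: data[0]=7 > 6 → no swap
j=1: data[1]=0 ≤ 6 → i=0, swap data[0],data[1] → [0,7,-1,3,1,4,6]
j=2: data[2]=-1 ≤ 6 → i=1, swap data[1],data[2] → [0,-1,7,3,1,4,6]
j=3: data[3]=3 ≤ 6 → i=2, swap data[2],data[3] → [0,-1,3,7,1,4,6]
j=4: data[4]=1 ≤ 6 → i=3, swap data[3],data[4] → [0,-1,3,1,7,4,6]
j=5: data[5]=4 ≤ 6 → i=4, swap data[4],data[5] → [0,-1,3,1,4,7,6]
final swap data[5],data[6] → [0,-1,3,1,4,6,7]; return 5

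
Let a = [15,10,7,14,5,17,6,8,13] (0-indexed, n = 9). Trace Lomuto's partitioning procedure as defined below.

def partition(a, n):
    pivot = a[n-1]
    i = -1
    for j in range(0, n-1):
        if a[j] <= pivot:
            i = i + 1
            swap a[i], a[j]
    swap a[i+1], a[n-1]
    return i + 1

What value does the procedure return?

5

pivot = a[8] = 13; i = -1
j=0: a[0]=15 > 13 → no swap
j=1: a[1]=10 ≤ 13 → i=0, swap a[0],a[1] → [10,15,7,14,5,17,6,8,13]
j=2: a[2]=7 ≤ 13 → i=1, swap a[1],a[2] → [10,7,15,14,5,17,6,8,13]
j=3: a[3]=14 > 13 → no swap
j=4: a[4]=5 ≤ 13 → i=2, swap a[2],a[4] → [10,7,5,14,15,17,6,8,13]
j=5: a[5]=17 > 13 → no swap
j=6: a[6]=6 ≤ 13 → i=3, swap a[3],a[6] → [10,7,5,6,15,17,14,8,13]
j=7: a[7]=8 ≤ 13 → i=4, swap a[4],a[7] → [10,7,5,6,8,17,14,15,13]
final swap a[5],a[8] → [10,7,5,6,8,13,14,15,17]; return 5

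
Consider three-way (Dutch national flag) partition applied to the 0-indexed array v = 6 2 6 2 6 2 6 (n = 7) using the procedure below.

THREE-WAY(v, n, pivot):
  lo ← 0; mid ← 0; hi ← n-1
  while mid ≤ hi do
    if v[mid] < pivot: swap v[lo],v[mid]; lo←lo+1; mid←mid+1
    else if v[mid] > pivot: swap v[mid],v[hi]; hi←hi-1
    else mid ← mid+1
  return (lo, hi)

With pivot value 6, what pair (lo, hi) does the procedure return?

(3, 6)

lo=0 mid=0 hi=6
6=6: mid=1
2<6: swap(0,1), lo=1 mid=2 ⇒ 2 6 6 2 6 2 6
6=6: mid=3
2<6: swap(1,3), lo=2 mid=4 ⇒ 2 2 6 6 6 2 6
6=6: mid=5
2<6: swap(2,5), lo=3 mid=6 ⇒ 2 2 2 6 6 6 6
6=6: mid=7
done. lo=3 hi=6; v=2 2 2 6 6 6 6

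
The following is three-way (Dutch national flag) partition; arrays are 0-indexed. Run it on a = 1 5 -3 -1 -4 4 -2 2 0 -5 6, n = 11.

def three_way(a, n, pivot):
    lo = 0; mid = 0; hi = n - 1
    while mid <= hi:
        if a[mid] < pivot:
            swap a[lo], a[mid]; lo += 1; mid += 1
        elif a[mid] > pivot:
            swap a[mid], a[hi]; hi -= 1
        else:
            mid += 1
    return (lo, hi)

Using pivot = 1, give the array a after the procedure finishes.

lo=0 mid=0 hi=10
1=1: mid=1
5>1: swap(1,10), hi=9 ⇒ 1 6 -3 -1 -4 4 -2 2 0 -5 5
6>1: swap(1,9), hi=8 ⇒ 1 -5 -3 -1 -4 4 -2 2 0 6 5
-5<1: swap(0,1), lo=1 mid=2 ⇒ -5 1 -3 -1 -4 4 -2 2 0 6 5
-3<1: swap(1,2), lo=2 mid=3 ⇒ -5 -3 1 -1 -4 4 -2 2 0 6 5
-1<1: swap(2,3), lo=3 mid=4 ⇒ -5 -3 -1 1 -4 4 -2 2 0 6 5
-4<1: swap(3,4), lo=4 mid=5 ⇒ -5 -3 -1 -4 1 4 -2 2 0 6 5
4>1: swap(5,8), hi=7 ⇒ -5 -3 -1 -4 1 0 -2 2 4 6 5
0<1: swap(4,5), lo=5 mid=6 ⇒ -5 -3 -1 -4 0 1 -2 2 4 6 5
-2<1: swap(5,6), lo=6 mid=7 ⇒ -5 -3 -1 -4 0 -2 1 2 4 6 5
2>1: swap(7,7), hi=6 ⇒ -5 -3 -1 -4 0 -2 1 2 4 6 5
done. lo=6 hi=6; a=-5 -3 -1 -4 0 -2 1 2 4 6 5

-5 -3 -1 -4 0 -2 1 2 4 6 5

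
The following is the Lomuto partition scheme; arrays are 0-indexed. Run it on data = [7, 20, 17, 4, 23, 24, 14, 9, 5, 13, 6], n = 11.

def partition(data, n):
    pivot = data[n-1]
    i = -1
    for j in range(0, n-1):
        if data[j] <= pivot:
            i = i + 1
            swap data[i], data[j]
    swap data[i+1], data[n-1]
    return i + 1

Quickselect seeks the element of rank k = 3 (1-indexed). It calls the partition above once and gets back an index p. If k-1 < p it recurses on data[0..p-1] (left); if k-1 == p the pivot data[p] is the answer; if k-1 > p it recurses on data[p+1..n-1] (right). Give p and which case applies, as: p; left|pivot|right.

2; pivot

pivot = data[10] = 6; i = -1
j=0: data[0]=7 > 6 → no swap
j=1: data[1]=20 > 6 → no swap
j=2: data[2]=17 > 6 → no swap
j=3: data[3]=4 ≤ 6 → i=0, swap data[0],data[3] → [4, 20, 17, 7, 23, 24, 14, 9, 5, 13, 6]
j=4: data[4]=23 > 6 → no swap
j=5: data[5]=24 > 6 → no swap
j=6: data[6]=14 > 6 → no swap
j=7: data[7]=9 > 6 → no swap
j=8: data[8]=5 ≤ 6 → i=1, swap data[1],data[8] → [4, 5, 17, 7, 23, 24, 14, 9, 20, 13, 6]
j=9: data[9]=13 > 6 → no swap
final swap data[2],data[10] → [4, 5, 6, 7, 23, 24, 14, 9, 20, 13, 17]; return 2
p = 2; k-1 = 2 == 2 ⇒ pivot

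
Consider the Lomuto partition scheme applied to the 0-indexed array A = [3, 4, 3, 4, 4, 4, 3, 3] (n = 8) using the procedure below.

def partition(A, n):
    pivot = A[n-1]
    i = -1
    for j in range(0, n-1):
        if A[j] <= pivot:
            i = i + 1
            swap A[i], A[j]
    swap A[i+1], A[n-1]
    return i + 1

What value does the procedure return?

pivot = A[7] = 3; i = -1
j=0: A[0]=3 ≤ 3 → i=0, swap A[0],A[0] (no change) → [3, 4, 3, 4, 4, 4, 3, 3]
j=1: A[1]=4 > 3 → no swap
j=2: A[2]=3 ≤ 3 → i=1, swap A[1],A[2] → [3, 3, 4, 4, 4, 4, 3, 3]
j=3: A[3]=4 > 3 → no swap
j=4: A[4]=4 > 3 → no swap
j=5: A[5]=4 > 3 → no swap
j=6: A[6]=3 ≤ 3 → i=2, swap A[2],A[6] → [3, 3, 3, 4, 4, 4, 4, 3]
final swap A[3],A[7] → [3, 3, 3, 3, 4, 4, 4, 4]; return 3

3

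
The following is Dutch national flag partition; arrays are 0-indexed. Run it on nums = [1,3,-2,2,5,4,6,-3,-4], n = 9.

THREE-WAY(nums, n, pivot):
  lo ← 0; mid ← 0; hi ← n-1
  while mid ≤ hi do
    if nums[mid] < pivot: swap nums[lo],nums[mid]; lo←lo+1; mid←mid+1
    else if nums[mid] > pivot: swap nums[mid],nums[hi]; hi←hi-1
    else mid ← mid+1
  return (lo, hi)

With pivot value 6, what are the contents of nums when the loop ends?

lo=0 mid=0 hi=8
1<6: swap(0,0), lo=1 mid=1 ⇒ [1,3,-2,2,5,4,6,-3,-4]
3<6: swap(1,1), lo=2 mid=2 ⇒ [1,3,-2,2,5,4,6,-3,-4]
-2<6: swap(2,2), lo=3 mid=3 ⇒ [1,3,-2,2,5,4,6,-3,-4]
2<6: swap(3,3), lo=4 mid=4 ⇒ [1,3,-2,2,5,4,6,-3,-4]
5<6: swap(4,4), lo=5 mid=5 ⇒ [1,3,-2,2,5,4,6,-3,-4]
4<6: swap(5,5), lo=6 mid=6 ⇒ [1,3,-2,2,5,4,6,-3,-4]
6=6: mid=7
-3<6: swap(6,7), lo=7 mid=8 ⇒ [1,3,-2,2,5,4,-3,6,-4]
-4<6: swap(7,8), lo=8 mid=9 ⇒ [1,3,-2,2,5,4,-3,-4,6]
done. lo=8 hi=8; nums=[1,3,-2,2,5,4,-3,-4,6]

[1,3,-2,2,5,4,-3,-4,6]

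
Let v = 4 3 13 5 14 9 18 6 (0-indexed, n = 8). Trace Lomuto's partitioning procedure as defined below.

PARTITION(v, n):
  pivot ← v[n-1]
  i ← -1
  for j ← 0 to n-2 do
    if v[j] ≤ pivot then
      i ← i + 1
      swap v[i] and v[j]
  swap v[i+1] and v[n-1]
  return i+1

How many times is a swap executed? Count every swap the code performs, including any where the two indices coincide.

pivot=6, i=-1
j=0: 4≤6, i=0, swap(0,0) ⇒ 4 3 13 5 14 9 18 6
j=1: 3≤6, i=1, swap(1,1) ⇒ 4 3 13 5 14 9 18 6
j=2: 13>6, skip
j=3: 5≤6, i=2, swap(2,3) ⇒ 4 3 5 13 14 9 18 6
j=4: 14>6, skip
j=5: 9>6, skip
j=6: 18>6, skip
swap(3,7) ⇒ 4 3 5 6 14 9 18 13; return 3

4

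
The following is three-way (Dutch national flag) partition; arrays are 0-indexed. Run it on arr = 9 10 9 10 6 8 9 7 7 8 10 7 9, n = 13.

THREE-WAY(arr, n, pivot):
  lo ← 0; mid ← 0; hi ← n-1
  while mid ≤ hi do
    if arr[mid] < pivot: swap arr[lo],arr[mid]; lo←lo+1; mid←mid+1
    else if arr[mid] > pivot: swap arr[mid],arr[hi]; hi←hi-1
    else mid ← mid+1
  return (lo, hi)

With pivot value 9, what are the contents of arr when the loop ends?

lo=0 mid=0 hi=12
9=9: mid=1
10>9: swap(1,12), hi=11 ⇒ 9 9 9 10 6 8 9 7 7 8 10 7 10
9=9: mid=2
9=9: mid=3
10>9: swap(3,11), hi=10 ⇒ 9 9 9 7 6 8 9 7 7 8 10 10 10
7<9: swap(0,3), lo=1 mid=4 ⇒ 7 9 9 9 6 8 9 7 7 8 10 10 10
6<9: swap(1,4), lo=2 mid=5 ⇒ 7 6 9 9 9 8 9 7 7 8 10 10 10
8<9: swap(2,5), lo=3 mid=6 ⇒ 7 6 8 9 9 9 9 7 7 8 10 10 10
9=9: mid=7
7<9: swap(3,7), lo=4 mid=8 ⇒ 7 6 8 7 9 9 9 9 7 8 10 10 10
7<9: swap(4,8), lo=5 mid=9 ⇒ 7 6 8 7 7 9 9 9 9 8 10 10 10
8<9: swap(5,9), lo=6 mid=10 ⇒ 7 6 8 7 7 8 9 9 9 9 10 10 10
10>9: swap(10,10), hi=9 ⇒ 7 6 8 7 7 8 9 9 9 9 10 10 10
done. lo=6 hi=9; arr=7 6 8 7 7 8 9 9 9 9 10 10 10

7 6 8 7 7 8 9 9 9 9 10 10 10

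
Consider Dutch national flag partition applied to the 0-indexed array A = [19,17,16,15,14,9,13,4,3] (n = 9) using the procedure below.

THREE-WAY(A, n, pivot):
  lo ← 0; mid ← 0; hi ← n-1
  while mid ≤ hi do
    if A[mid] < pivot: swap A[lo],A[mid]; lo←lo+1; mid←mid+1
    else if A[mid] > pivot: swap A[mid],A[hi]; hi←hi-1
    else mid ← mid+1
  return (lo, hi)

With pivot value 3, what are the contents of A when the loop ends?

[3,16,15,14,9,13,4,17,19]

lo=0 mid=0 hi=8
19>3: swap(0,8), hi=7 ⇒ [3,17,16,15,14,9,13,4,19]
3=3: mid=1
17>3: swap(1,7), hi=6 ⇒ [3,4,16,15,14,9,13,17,19]
4>3: swap(1,6), hi=5 ⇒ [3,13,16,15,14,9,4,17,19]
13>3: swap(1,5), hi=4 ⇒ [3,9,16,15,14,13,4,17,19]
9>3: swap(1,4), hi=3 ⇒ [3,14,16,15,9,13,4,17,19]
14>3: swap(1,3), hi=2 ⇒ [3,15,16,14,9,13,4,17,19]
15>3: swap(1,2), hi=1 ⇒ [3,16,15,14,9,13,4,17,19]
16>3: swap(1,1), hi=0 ⇒ [3,16,15,14,9,13,4,17,19]
done. lo=0 hi=0; A=[3,16,15,14,9,13,4,17,19]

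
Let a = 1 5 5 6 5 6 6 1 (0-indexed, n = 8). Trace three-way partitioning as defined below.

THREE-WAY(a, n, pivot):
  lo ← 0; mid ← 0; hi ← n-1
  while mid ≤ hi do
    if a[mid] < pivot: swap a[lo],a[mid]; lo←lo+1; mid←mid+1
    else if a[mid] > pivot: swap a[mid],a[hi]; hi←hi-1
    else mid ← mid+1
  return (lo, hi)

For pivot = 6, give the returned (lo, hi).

(5, 7)

pivot = 6; lo=0, mid=0, hi=7
a[mid]=1<6: swap a[0],a[0]; lo=1,mid=1 → 1 5 5 6 5 6 6 1
a[mid]=5<6: swap a[1],a[1]; lo=2,mid=2 → 1 5 5 6 5 6 6 1
a[mid]=5<6: swap a[2],a[2]; lo=3,mid=3 → 1 5 5 6 5 6 6 1
a[mid]=6=6: mid=4
a[mid]=5<6: swap a[3],a[4]; lo=4,mid=5 → 1 5 5 5 6 6 6 1
a[mid]=6=6: mid=6
a[mid]=6=6: mid=7
a[mid]=1<6: swap a[4],a[7]; lo=5,mid=8 → 1 5 5 5 1 6 6 6
end: lo=5, hi=7; a = 1 5 5 5 1 6 6 6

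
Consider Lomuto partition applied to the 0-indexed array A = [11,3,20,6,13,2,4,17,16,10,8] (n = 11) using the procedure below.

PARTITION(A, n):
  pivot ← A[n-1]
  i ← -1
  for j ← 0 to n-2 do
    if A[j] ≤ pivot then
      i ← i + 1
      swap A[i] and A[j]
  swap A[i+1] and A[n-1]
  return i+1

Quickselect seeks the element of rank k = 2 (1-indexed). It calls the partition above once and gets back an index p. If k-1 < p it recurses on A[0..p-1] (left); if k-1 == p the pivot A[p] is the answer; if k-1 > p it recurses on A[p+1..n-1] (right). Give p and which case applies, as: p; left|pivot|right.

4; left

pivot = A[10] = 8; i = -1
j=0: A[0]=11 > 8 → no swap
j=1: A[1]=3 ≤ 8 → i=0, swap A[0],A[1] → [3,11,20,6,13,2,4,17,16,10,8]
j=2: A[2]=20 > 8 → no swap
j=3: A[3]=6 ≤ 8 → i=1, swap A[1],A[3] → [3,6,20,11,13,2,4,17,16,10,8]
j=4: A[4]=13 > 8 → no swap
j=5: A[5]=2 ≤ 8 → i=2, swap A[2],A[5] → [3,6,2,11,13,20,4,17,16,10,8]
j=6: A[6]=4 ≤ 8 → i=3, swap A[3],A[6] → [3,6,2,4,13,20,11,17,16,10,8]
j=7: A[7]=17 > 8 → no swap
j=8: A[8]=16 > 8 → no swap
j=9: A[9]=10 > 8 → no swap
final swap A[4],A[10] → [3,6,2,4,8,20,11,17,16,10,13]; return 4
p = 4; k-1 = 1 < 4 ⇒ left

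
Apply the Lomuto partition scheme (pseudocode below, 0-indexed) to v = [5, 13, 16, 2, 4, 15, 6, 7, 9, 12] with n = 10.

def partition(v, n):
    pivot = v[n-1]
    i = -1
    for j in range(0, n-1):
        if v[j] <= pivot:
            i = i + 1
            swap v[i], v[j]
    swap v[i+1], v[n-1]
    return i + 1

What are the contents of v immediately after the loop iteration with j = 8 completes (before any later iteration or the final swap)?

pivot=12, i=-1
j=0: 5≤12, i=0, swap(0,0) ⇒ [5, 13, 16, 2, 4, 15, 6, 7, 9, 12]
j=1: 13>12, skip
j=2: 16>12, skip
j=3: 2≤12, i=1, swap(1,3) ⇒ [5, 2, 16, 13, 4, 15, 6, 7, 9, 12]
j=4: 4≤12, i=2, swap(2,4) ⇒ [5, 2, 4, 13, 16, 15, 6, 7, 9, 12]
j=5: 15>12, skip
j=6: 6≤12, i=3, swap(3,6) ⇒ [5, 2, 4, 6, 16, 15, 13, 7, 9, 12]
j=7: 7≤12, i=4, swap(4,7) ⇒ [5, 2, 4, 6, 7, 15, 13, 16, 9, 12]
j=8: 9≤12, i=5, swap(5,8) ⇒ [5, 2, 4, 6, 7, 9, 13, 16, 15, 12]
(after j=8) v = [5, 2, 4, 6, 7, 9, 13, 16, 15, 12]

[5, 2, 4, 6, 7, 9, 13, 16, 15, 12]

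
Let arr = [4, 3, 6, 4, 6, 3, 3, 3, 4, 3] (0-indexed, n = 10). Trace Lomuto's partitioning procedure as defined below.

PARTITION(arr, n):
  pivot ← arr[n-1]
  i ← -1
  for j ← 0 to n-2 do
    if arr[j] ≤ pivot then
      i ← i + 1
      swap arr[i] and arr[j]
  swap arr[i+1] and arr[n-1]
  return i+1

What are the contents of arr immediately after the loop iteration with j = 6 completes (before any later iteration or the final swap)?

pivot=3, i=-1
j=0: 4>3, skip
j=1: 3≤3, i=0, swap(0,1) ⇒ [3, 4, 6, 4, 6, 3, 3, 3, 4, 3]
j=2: 6>3, skip
j=3: 4>3, skip
j=4: 6>3, skip
j=5: 3≤3, i=1, swap(1,5) ⇒ [3, 3, 6, 4, 6, 4, 3, 3, 4, 3]
j=6: 3≤3, i=2, swap(2,6) ⇒ [3, 3, 3, 4, 6, 4, 6, 3, 4, 3]
(after j=6) arr = [3, 3, 3, 4, 6, 4, 6, 3, 4, 3]

[3, 3, 3, 4, 6, 4, 6, 3, 4, 3]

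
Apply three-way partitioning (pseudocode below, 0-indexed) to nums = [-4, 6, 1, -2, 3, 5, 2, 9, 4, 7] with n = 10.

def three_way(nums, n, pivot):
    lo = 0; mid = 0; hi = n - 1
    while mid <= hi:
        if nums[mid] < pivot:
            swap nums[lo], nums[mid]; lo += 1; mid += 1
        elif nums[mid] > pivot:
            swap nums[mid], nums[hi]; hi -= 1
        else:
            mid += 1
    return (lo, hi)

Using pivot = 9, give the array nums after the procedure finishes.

lo=0 mid=0 hi=9
-4<9: swap(0,0), lo=1 mid=1 ⇒ [-4, 6, 1, -2, 3, 5, 2, 9, 4, 7]
6<9: swap(1,1), lo=2 mid=2 ⇒ [-4, 6, 1, -2, 3, 5, 2, 9, 4, 7]
1<9: swap(2,2), lo=3 mid=3 ⇒ [-4, 6, 1, -2, 3, 5, 2, 9, 4, 7]
-2<9: swap(3,3), lo=4 mid=4 ⇒ [-4, 6, 1, -2, 3, 5, 2, 9, 4, 7]
3<9: swap(4,4), lo=5 mid=5 ⇒ [-4, 6, 1, -2, 3, 5, 2, 9, 4, 7]
5<9: swap(5,5), lo=6 mid=6 ⇒ [-4, 6, 1, -2, 3, 5, 2, 9, 4, 7]
2<9: swap(6,6), lo=7 mid=7 ⇒ [-4, 6, 1, -2, 3, 5, 2, 9, 4, 7]
9=9: mid=8
4<9: swap(7,8), lo=8 mid=9 ⇒ [-4, 6, 1, -2, 3, 5, 2, 4, 9, 7]
7<9: swap(8,9), lo=9 mid=10 ⇒ [-4, 6, 1, -2, 3, 5, 2, 4, 7, 9]
done. lo=9 hi=9; nums=[-4, 6, 1, -2, 3, 5, 2, 4, 7, 9]

[-4, 6, 1, -2, 3, 5, 2, 4, 7, 9]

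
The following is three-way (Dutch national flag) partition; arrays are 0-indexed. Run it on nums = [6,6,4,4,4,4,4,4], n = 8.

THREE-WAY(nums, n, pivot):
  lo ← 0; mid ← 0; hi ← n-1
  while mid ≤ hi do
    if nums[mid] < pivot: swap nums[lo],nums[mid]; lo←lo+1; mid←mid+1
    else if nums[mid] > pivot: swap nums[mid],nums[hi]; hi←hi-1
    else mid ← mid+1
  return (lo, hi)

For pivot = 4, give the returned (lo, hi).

lo=0 mid=0 hi=7
6>4: swap(0,7), hi=6 ⇒ [4,6,4,4,4,4,4,6]
4=4: mid=1
6>4: swap(1,6), hi=5 ⇒ [4,4,4,4,4,4,6,6]
4=4: mid=2
4=4: mid=3
4=4: mid=4
4=4: mid=5
4=4: mid=6
done. lo=0 hi=5; nums=[4,4,4,4,4,4,6,6]

(0, 5)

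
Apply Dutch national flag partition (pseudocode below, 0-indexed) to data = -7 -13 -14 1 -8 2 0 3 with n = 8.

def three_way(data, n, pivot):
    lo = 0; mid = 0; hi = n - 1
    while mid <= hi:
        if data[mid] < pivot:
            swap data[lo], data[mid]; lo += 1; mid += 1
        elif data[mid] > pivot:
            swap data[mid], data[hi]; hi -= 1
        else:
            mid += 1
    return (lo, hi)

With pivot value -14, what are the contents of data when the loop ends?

-14 -13 1 -8 2 0 3 -7

pivot = -14; lo=0, mid=0, hi=7
data[mid]=-7>-14: swap data[0],data[7]; hi=6 → 3 -13 -14 1 -8 2 0 -7
data[mid]=3>-14: swap data[0],data[6]; hi=5 → 0 -13 -14 1 -8 2 3 -7
data[mid]=0>-14: swap data[0],data[5]; hi=4 → 2 -13 -14 1 -8 0 3 -7
data[mid]=2>-14: swap data[0],data[4]; hi=3 → -8 -13 -14 1 2 0 3 -7
data[mid]=-8>-14: swap data[0],data[3]; hi=2 → 1 -13 -14 -8 2 0 3 -7
data[mid]=1>-14: swap data[0],data[2]; hi=1 → -14 -13 1 -8 2 0 3 -7
data[mid]=-14=-14: mid=1
data[mid]=-13>-14: swap data[1],data[1]; hi=0 → -14 -13 1 -8 2 0 3 -7
end: lo=0, hi=0; data = -14 -13 1 -8 2 0 3 -7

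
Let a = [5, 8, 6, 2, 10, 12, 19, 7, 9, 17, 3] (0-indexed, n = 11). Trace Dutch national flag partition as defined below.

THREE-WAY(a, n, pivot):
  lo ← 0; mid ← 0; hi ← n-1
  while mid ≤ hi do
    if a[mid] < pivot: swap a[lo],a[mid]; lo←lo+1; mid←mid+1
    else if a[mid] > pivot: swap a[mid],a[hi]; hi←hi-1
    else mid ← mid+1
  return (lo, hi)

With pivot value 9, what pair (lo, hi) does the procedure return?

lo=0 mid=0 hi=10
5<9: swap(0,0), lo=1 mid=1 ⇒ [5, 8, 6, 2, 10, 12, 19, 7, 9, 17, 3]
8<9: swap(1,1), lo=2 mid=2 ⇒ [5, 8, 6, 2, 10, 12, 19, 7, 9, 17, 3]
6<9: swap(2,2), lo=3 mid=3 ⇒ [5, 8, 6, 2, 10, 12, 19, 7, 9, 17, 3]
2<9: swap(3,3), lo=4 mid=4 ⇒ [5, 8, 6, 2, 10, 12, 19, 7, 9, 17, 3]
10>9: swap(4,10), hi=9 ⇒ [5, 8, 6, 2, 3, 12, 19, 7, 9, 17, 10]
3<9: swap(4,4), lo=5 mid=5 ⇒ [5, 8, 6, 2, 3, 12, 19, 7, 9, 17, 10]
12>9: swap(5,9), hi=8 ⇒ [5, 8, 6, 2, 3, 17, 19, 7, 9, 12, 10]
17>9: swap(5,8), hi=7 ⇒ [5, 8, 6, 2, 3, 9, 19, 7, 17, 12, 10]
9=9: mid=6
19>9: swap(6,7), hi=6 ⇒ [5, 8, 6, 2, 3, 9, 7, 19, 17, 12, 10]
7<9: swap(5,6), lo=6 mid=7 ⇒ [5, 8, 6, 2, 3, 7, 9, 19, 17, 12, 10]
done. lo=6 hi=6; a=[5, 8, 6, 2, 3, 7, 9, 19, 17, 12, 10]

(6, 6)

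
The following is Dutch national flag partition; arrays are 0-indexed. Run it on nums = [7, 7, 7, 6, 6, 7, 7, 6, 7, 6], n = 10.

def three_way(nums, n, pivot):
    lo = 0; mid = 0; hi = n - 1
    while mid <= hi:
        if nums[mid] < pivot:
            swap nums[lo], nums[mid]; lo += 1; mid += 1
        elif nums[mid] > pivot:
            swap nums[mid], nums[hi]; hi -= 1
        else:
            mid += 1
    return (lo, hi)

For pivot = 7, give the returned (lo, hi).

lo=0 mid=0 hi=9
7=7: mid=1
7=7: mid=2
7=7: mid=3
6<7: swap(0,3), lo=1 mid=4 ⇒ [6, 7, 7, 7, 6, 7, 7, 6, 7, 6]
6<7: swap(1,4), lo=2 mid=5 ⇒ [6, 6, 7, 7, 7, 7, 7, 6, 7, 6]
7=7: mid=6
7=7: mid=7
6<7: swap(2,7), lo=3 mid=8 ⇒ [6, 6, 6, 7, 7, 7, 7, 7, 7, 6]
7=7: mid=9
6<7: swap(3,9), lo=4 mid=10 ⇒ [6, 6, 6, 6, 7, 7, 7, 7, 7, 7]
done. lo=4 hi=9; nums=[6, 6, 6, 6, 7, 7, 7, 7, 7, 7]

(4, 9)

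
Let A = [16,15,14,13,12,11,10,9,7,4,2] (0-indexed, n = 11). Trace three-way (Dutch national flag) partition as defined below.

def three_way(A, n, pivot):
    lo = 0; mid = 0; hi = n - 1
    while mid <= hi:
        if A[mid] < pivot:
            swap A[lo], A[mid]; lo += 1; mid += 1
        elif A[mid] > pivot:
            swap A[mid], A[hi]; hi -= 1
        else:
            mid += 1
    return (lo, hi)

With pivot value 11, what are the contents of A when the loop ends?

pivot = 11; lo=0, mid=0, hi=10
A[mid]=16>11: swap A[0],A[10]; hi=9 → [2,15,14,13,12,11,10,9,7,4,16]
A[mid]=2<11: swap A[0],A[0]; lo=1,mid=1 → [2,15,14,13,12,11,10,9,7,4,16]
A[mid]=15>11: swap A[1],A[9]; hi=8 → [2,4,14,13,12,11,10,9,7,15,16]
A[mid]=4<11: swap A[1],A[1]; lo=2,mid=2 → [2,4,14,13,12,11,10,9,7,15,16]
A[mid]=14>11: swap A[2],A[8]; hi=7 → [2,4,7,13,12,11,10,9,14,15,16]
A[mid]=7<11: swap A[2],A[2]; lo=3,mid=3 → [2,4,7,13,12,11,10,9,14,15,16]
A[mid]=13>11: swap A[3],A[7]; hi=6 → [2,4,7,9,12,11,10,13,14,15,16]
A[mid]=9<11: swap A[3],A[3]; lo=4,mid=4 → [2,4,7,9,12,11,10,13,14,15,16]
A[mid]=12>11: swap A[4],A[6]; hi=5 → [2,4,7,9,10,11,12,13,14,15,16]
A[mid]=10<11: swap A[4],A[4]; lo=5,mid=5 → [2,4,7,9,10,11,12,13,14,15,16]
A[mid]=11=11: mid=6
end: lo=5, hi=5; A = [2,4,7,9,10,11,12,13,14,15,16]

[2,4,7,9,10,11,12,13,14,15,16]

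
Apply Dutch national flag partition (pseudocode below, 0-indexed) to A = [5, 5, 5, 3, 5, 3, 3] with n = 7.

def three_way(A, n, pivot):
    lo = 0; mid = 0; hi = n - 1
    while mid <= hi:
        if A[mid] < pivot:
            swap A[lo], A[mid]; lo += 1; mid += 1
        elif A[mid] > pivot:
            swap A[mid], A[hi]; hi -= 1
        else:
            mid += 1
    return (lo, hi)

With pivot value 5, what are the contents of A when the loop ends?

pivot = 5; lo=0, mid=0, hi=6
A[mid]=5=5: mid=1
A[mid]=5=5: mid=2
A[mid]=5=5: mid=3
A[mid]=3<5: swap A[0],A[3]; lo=1,mid=4 → [3, 5, 5, 5, 5, 3, 3]
A[mid]=5=5: mid=5
A[mid]=3<5: swap A[1],A[5]; lo=2,mid=6 → [3, 3, 5, 5, 5, 5, 3]
A[mid]=3<5: swap A[2],A[6]; lo=3,mid=7 → [3, 3, 3, 5, 5, 5, 5]
end: lo=3, hi=6; A = [3, 3, 3, 5, 5, 5, 5]

[3, 3, 3, 5, 5, 5, 5]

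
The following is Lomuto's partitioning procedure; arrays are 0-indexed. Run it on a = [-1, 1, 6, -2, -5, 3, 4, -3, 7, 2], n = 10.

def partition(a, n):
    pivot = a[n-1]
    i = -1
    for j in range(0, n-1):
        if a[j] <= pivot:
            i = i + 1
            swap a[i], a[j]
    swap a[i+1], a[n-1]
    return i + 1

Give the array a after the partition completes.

[-1, 1, -2, -5, -3, 2, 4, 6, 7, 3]

pivot=2, i=-1
j=0: -1≤2, i=0, swap(0,0) ⇒ [-1, 1, 6, -2, -5, 3, 4, -3, 7, 2]
j=1: 1≤2, i=1, swap(1,1) ⇒ [-1, 1, 6, -2, -5, 3, 4, -3, 7, 2]
j=2: 6>2, skip
j=3: -2≤2, i=2, swap(2,3) ⇒ [-1, 1, -2, 6, -5, 3, 4, -3, 7, 2]
j=4: -5≤2, i=3, swap(3,4) ⇒ [-1, 1, -2, -5, 6, 3, 4, -3, 7, 2]
j=5: 3>2, skip
j=6: 4>2, skip
j=7: -3≤2, i=4, swap(4,7) ⇒ [-1, 1, -2, -5, -3, 3, 4, 6, 7, 2]
j=8: 7>2, skip
swap(5,9) ⇒ [-1, 1, -2, -5, -3, 2, 4, 6, 7, 3]; return 5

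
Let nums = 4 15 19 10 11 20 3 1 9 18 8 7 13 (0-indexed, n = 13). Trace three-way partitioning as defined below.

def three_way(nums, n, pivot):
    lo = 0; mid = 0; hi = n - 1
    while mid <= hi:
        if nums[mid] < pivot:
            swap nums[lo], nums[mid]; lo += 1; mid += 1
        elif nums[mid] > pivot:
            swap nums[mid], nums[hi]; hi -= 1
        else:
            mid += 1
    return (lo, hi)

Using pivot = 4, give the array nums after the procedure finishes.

lo=0 mid=0 hi=12
4=4: mid=1
15>4: swap(1,12), hi=11 ⇒ 4 13 19 10 11 20 3 1 9 18 8 7 15
13>4: swap(1,11), hi=10 ⇒ 4 7 19 10 11 20 3 1 9 18 8 13 15
7>4: swap(1,10), hi=9 ⇒ 4 8 19 10 11 20 3 1 9 18 7 13 15
8>4: swap(1,9), hi=8 ⇒ 4 18 19 10 11 20 3 1 9 8 7 13 15
18>4: swap(1,8), hi=7 ⇒ 4 9 19 10 11 20 3 1 18 8 7 13 15
9>4: swap(1,7), hi=6 ⇒ 4 1 19 10 11 20 3 9 18 8 7 13 15
1<4: swap(0,1), lo=1 mid=2 ⇒ 1 4 19 10 11 20 3 9 18 8 7 13 15
19>4: swap(2,6), hi=5 ⇒ 1 4 3 10 11 20 19 9 18 8 7 13 15
3<4: swap(1,2), lo=2 mid=3 ⇒ 1 3 4 10 11 20 19 9 18 8 7 13 15
10>4: swap(3,5), hi=4 ⇒ 1 3 4 20 11 10 19 9 18 8 7 13 15
20>4: swap(3,4), hi=3 ⇒ 1 3 4 11 20 10 19 9 18 8 7 13 15
11>4: swap(3,3), hi=2 ⇒ 1 3 4 11 20 10 19 9 18 8 7 13 15
done. lo=2 hi=2; nums=1 3 4 11 20 10 19 9 18 8 7 13 15

1 3 4 11 20 10 19 9 18 8 7 13 15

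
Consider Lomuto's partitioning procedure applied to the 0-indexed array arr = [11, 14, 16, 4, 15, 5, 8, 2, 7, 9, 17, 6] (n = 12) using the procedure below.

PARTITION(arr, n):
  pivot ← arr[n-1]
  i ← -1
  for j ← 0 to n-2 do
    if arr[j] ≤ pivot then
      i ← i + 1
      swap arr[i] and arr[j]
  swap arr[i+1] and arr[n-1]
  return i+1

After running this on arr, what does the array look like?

pivot = arr[11] = 6; i = -1
j=0: arr[0]=11 > 6 → no swap
j=1: arr[1]=14 > 6 → no swap
j=2: arr[2]=16 > 6 → no swap
j=3: arr[3]=4 ≤ 6 → i=0, swap arr[0],arr[3] → [4, 14, 16, 11, 15, 5, 8, 2, 7, 9, 17, 6]
j=4: arr[4]=15 > 6 → no swap
j=5: arr[5]=5 ≤ 6 → i=1, swap arr[1],arr[5] → [4, 5, 16, 11, 15, 14, 8, 2, 7, 9, 17, 6]
j=6: arr[6]=8 > 6 → no swap
j=7: arr[7]=2 ≤ 6 → i=2, swap arr[2],arr[7] → [4, 5, 2, 11, 15, 14, 8, 16, 7, 9, 17, 6]
j=8: arr[8]=7 > 6 → no swap
j=9: arr[9]=9 > 6 → no swap
j=10: arr[10]=17 > 6 → no swap
final swap arr[3],arr[11] → [4, 5, 2, 6, 15, 14, 8, 16, 7, 9, 17, 11]; return 3

[4, 5, 2, 6, 15, 14, 8, 16, 7, 9, 17, 11]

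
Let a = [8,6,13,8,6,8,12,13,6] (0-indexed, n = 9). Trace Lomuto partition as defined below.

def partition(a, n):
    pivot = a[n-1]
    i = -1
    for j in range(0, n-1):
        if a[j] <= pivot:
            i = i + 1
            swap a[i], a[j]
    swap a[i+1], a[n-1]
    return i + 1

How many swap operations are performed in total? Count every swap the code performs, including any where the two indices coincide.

pivot=6, i=-1
j=0: 8>6, skip
j=1: 6≤6, i=0, swap(0,1) ⇒ [6,8,13,8,6,8,12,13,6]
j=2: 13>6, skip
j=3: 8>6, skip
j=4: 6≤6, i=1, swap(1,4) ⇒ [6,6,13,8,8,8,12,13,6]
j=5: 8>6, skip
j=6: 12>6, skip
j=7: 13>6, skip
swap(2,8) ⇒ [6,6,6,8,8,8,12,13,13]; return 2

3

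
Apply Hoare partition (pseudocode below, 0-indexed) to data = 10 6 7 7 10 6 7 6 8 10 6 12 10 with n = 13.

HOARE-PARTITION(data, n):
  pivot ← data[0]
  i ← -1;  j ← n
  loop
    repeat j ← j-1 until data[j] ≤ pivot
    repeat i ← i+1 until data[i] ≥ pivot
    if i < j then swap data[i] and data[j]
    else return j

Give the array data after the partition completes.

pivot = data[0] = 10; i = -1, j = 13
j→12 (data[12]=10≤10), i→0 (data[0]=10≥10); i<j, swap → 10 6 7 7 10 6 7 6 8 10 6 12 10
j→10 (data[10]=6≤10), i→4 (data[4]=10≥10); i<j, swap → 10 6 7 7 6 6 7 6 8 10 10 12 10
j→9, i→9; i≥j, return j=9. data = 10 6 7 7 6 6 7 6 8 10 10 12 10

10 6 7 7 6 6 7 6 8 10 10 12 10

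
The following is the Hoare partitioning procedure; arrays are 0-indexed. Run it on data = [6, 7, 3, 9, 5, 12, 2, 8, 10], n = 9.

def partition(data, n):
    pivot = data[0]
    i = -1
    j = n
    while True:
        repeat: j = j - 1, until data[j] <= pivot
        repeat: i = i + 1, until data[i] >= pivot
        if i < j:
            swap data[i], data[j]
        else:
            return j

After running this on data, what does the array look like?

[2, 5, 3, 9, 7, 12, 6, 8, 10]

pivot=6
j stops at 6 (2), i stops at 0 (6); swap ⇒ [2, 7, 3, 9, 5, 12, 6, 8, 10]
j stops at 4 (5), i stops at 1 (7); swap ⇒ [2, 5, 3, 9, 7, 12, 6, 8, 10]
j stops at 2, i stops at 3; i≥j ⇒ return 2. data=[2, 5, 3, 9, 7, 12, 6, 8, 10]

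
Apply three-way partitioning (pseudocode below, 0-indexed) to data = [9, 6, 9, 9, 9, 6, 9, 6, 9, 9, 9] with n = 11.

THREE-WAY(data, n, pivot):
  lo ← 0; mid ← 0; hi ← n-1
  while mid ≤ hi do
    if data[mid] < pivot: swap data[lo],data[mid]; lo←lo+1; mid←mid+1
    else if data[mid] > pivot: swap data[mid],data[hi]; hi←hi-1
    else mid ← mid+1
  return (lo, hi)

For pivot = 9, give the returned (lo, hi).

lo=0 mid=0 hi=10
9=9: mid=1
6<9: swap(0,1), lo=1 mid=2 ⇒ [6, 9, 9, 9, 9, 6, 9, 6, 9, 9, 9]
9=9: mid=3
9=9: mid=4
9=9: mid=5
6<9: swap(1,5), lo=2 mid=6 ⇒ [6, 6, 9, 9, 9, 9, 9, 6, 9, 9, 9]
9=9: mid=7
6<9: swap(2,7), lo=3 mid=8 ⇒ [6, 6, 6, 9, 9, 9, 9, 9, 9, 9, 9]
9=9: mid=9
9=9: mid=10
9=9: mid=11
done. lo=3 hi=10; data=[6, 6, 6, 9, 9, 9, 9, 9, 9, 9, 9]

(3, 10)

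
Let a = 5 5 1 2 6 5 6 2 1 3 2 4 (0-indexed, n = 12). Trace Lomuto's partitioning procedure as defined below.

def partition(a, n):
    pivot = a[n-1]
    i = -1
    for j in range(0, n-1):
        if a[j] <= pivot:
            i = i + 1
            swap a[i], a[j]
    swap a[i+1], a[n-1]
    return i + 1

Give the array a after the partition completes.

pivot = a[11] = 4; i = -1
j=0: a[0]=5 > 4 → no swap
j=1: a[1]=5 > 4 → no swap
j=2: a[2]=1 ≤ 4 → i=0, swap a[0],a[2] → 1 5 5 2 6 5 6 2 1 3 2 4
j=3: a[3]=2 ≤ 4 → i=1, swap a[1],a[3] → 1 2 5 5 6 5 6 2 1 3 2 4
j=4: a[4]=6 > 4 → no swap
j=5: a[5]=5 > 4 → no swap
j=6: a[6]=6 > 4 → no swap
j=7: a[7]=2 ≤ 4 → i=2, swap a[2],a[7] → 1 2 2 5 6 5 6 5 1 3 2 4
j=8: a[8]=1 ≤ 4 → i=3, swap a[3],a[8] → 1 2 2 1 6 5 6 5 5 3 2 4
j=9: a[9]=3 ≤ 4 → i=4, swap a[4],a[9] → 1 2 2 1 3 5 6 5 5 6 2 4
j=10: a[10]=2 ≤ 4 → i=5, swap a[5],a[10] → 1 2 2 1 3 2 6 5 5 6 5 4
final swap a[6],a[11] → 1 2 2 1 3 2 4 5 5 6 5 6; return 6

1 2 2 1 3 2 4 5 5 6 5 6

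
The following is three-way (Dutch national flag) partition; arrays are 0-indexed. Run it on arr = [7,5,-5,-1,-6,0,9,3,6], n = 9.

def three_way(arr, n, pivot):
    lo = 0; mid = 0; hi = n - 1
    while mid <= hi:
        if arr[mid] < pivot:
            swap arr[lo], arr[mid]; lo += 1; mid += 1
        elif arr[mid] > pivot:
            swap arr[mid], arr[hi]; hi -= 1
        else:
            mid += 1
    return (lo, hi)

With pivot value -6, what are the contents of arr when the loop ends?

pivot = -6; lo=0, mid=0, hi=8
arr[mid]=7>-6: swap arr[0],arr[8]; hi=7 → [6,5,-5,-1,-6,0,9,3,7]
arr[mid]=6>-6: swap arr[0],arr[7]; hi=6 → [3,5,-5,-1,-6,0,9,6,7]
arr[mid]=3>-6: swap arr[0],arr[6]; hi=5 → [9,5,-5,-1,-6,0,3,6,7]
arr[mid]=9>-6: swap arr[0],arr[5]; hi=4 → [0,5,-5,-1,-6,9,3,6,7]
arr[mid]=0>-6: swap arr[0],arr[4]; hi=3 → [-6,5,-5,-1,0,9,3,6,7]
arr[mid]=-6=-6: mid=1
arr[mid]=5>-6: swap arr[1],arr[3]; hi=2 → [-6,-1,-5,5,0,9,3,6,7]
arr[mid]=-1>-6: swap arr[1],arr[2]; hi=1 → [-6,-5,-1,5,0,9,3,6,7]
arr[mid]=-5>-6: swap arr[1],arr[1]; hi=0 → [-6,-5,-1,5,0,9,3,6,7]
end: lo=0, hi=0; arr = [-6,-5,-1,5,0,9,3,6,7]

[-6,-5,-1,5,0,9,3,6,7]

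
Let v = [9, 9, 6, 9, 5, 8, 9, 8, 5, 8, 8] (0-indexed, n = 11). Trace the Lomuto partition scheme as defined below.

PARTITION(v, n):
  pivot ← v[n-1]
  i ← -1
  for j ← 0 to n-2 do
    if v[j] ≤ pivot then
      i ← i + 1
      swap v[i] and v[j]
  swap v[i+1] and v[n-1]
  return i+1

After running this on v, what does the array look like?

[6, 5, 8, 8, 5, 8, 8, 9, 9, 9, 9]

pivot=8, i=-1
j=0: 9>8, skip
j=1: 9>8, skip
j=2: 6≤8, i=0, swap(0,2) ⇒ [6, 9, 9, 9, 5, 8, 9, 8, 5, 8, 8]
j=3: 9>8, skip
j=4: 5≤8, i=1, swap(1,4) ⇒ [6, 5, 9, 9, 9, 8, 9, 8, 5, 8, 8]
j=5: 8≤8, i=2, swap(2,5) ⇒ [6, 5, 8, 9, 9, 9, 9, 8, 5, 8, 8]
j=6: 9>8, skip
j=7: 8≤8, i=3, swap(3,7) ⇒ [6, 5, 8, 8, 9, 9, 9, 9, 5, 8, 8]
j=8: 5≤8, i=4, swap(4,8) ⇒ [6, 5, 8, 8, 5, 9, 9, 9, 9, 8, 8]
j=9: 8≤8, i=5, swap(5,9) ⇒ [6, 5, 8, 8, 5, 8, 9, 9, 9, 9, 8]
swap(6,10) ⇒ [6, 5, 8, 8, 5, 8, 8, 9, 9, 9, 9]; return 6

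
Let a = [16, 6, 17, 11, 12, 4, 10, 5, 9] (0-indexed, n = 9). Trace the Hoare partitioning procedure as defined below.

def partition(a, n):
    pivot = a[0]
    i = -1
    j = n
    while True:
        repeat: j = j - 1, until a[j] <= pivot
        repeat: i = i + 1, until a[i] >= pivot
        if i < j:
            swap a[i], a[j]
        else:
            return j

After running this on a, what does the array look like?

[9, 6, 5, 11, 12, 4, 10, 17, 16]

pivot = a[0] = 16; i = -1, j = 9
j→8 (a[8]=9≤16), i→0 (a[0]=16≥16); i<j, swap → [9, 6, 17, 11, 12, 4, 10, 5, 16]
j→7 (a[7]=5≤16), i→2 (a[2]=17≥16); i<j, swap → [9, 6, 5, 11, 12, 4, 10, 17, 16]
j→6, i→7; i≥j, return j=6. a = [9, 6, 5, 11, 12, 4, 10, 17, 16]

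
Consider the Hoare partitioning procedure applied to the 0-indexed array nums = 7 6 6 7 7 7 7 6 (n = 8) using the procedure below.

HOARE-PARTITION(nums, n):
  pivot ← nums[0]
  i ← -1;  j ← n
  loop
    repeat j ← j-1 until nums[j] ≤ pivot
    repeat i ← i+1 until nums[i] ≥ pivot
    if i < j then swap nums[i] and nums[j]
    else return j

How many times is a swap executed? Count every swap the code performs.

pivot = nums[0] = 7; i = -1, j = 8
j→7 (nums[7]=6≤7), i→0 (nums[0]=7≥7); i<j, swap → 6 6 6 7 7 7 7 7
j→6 (nums[6]=7≤7), i→3 (nums[3]=7≥7); i<j, swap → 6 6 6 7 7 7 7 7
j→5 (nums[5]=7≤7), i→4 (nums[4]=7≥7); i<j, swap → 6 6 6 7 7 7 7 7
j→4, i→5; i≥j, return j=4. nums = 6 6 6 7 7 7 7 7

3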